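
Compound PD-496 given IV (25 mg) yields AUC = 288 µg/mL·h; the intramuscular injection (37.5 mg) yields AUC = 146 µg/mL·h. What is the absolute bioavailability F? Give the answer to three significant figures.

F = (AUC_ev / D_ev) / (AUC_iv / D_iv)
  = (146/37.5) / (288/25)
  = 3.89333 / 11.52 = 0.3380

F = 0.338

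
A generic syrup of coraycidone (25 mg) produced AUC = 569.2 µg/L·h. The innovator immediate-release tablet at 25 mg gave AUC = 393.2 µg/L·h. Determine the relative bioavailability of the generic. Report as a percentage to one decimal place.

F_rel = 144.8%

F_rel = (AUC_test/D_test) / (AUC_ref/D_ref)
      = (569.2/25) / (393.2/25)
      = 22.768 / 15.728 = 1.4476 = 144.76%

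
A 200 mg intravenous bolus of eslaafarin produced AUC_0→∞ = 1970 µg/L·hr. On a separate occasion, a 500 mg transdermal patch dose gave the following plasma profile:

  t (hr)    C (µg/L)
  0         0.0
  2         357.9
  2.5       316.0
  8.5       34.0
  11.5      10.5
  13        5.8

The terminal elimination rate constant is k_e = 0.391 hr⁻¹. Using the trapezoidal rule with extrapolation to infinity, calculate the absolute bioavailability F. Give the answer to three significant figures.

Trapezoidal AUC_0→13 (transdermal patch):
  [0→2]: (0.0+357.9)/2 × 2 = 357.9
  [2→2.5]: (357.9+316.0)/2 × 0.5 = 168.475
  [2.5→8.5]: (316.0+34.0)/2 × 6 = 1050.0
  [8.5→11.5]: (34.0+10.5)/2 × 3 = 66.75
  [11.5→13]: (10.5+5.8)/2 × 1.5 = 12.225
  Sum = 1655.35 µg/L·hr
Tail: C_last/k_e = 5.8/0.391 = 14.834
AUC_0→∞ (transdermal patch) = 1655.35 + 14.834 = 1670.184 µg/L·hr
F = (AUC_ev/D_ev)/(AUC_iv/D_iv) = (1670.184/500)/(1970/200) = 3.340368/9.85 = 0.3391

F = 0.339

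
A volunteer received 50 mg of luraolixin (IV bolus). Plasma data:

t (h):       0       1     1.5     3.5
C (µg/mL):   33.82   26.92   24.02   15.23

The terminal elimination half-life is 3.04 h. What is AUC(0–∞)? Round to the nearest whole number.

AUC = 149 µg/mL·h

Trapezoidal AUC_0→3.5:
  [0→1]: (33.82+26.92)/2 × 1 = 30.37
  [1→1.5]: (26.92+24.02)/2 × 0.5 = 12.735
  [1.5→3.5]: (24.02+15.23)/2 × 2 = 39.25
  Sum = 82.355 µg/mL·h
k_e = ln2 / t½ = 0.693147 / 3.04 = 0.2280 h^-1
Extrapolated tail: C_last / k_e = 15.23 / 0.228 = 66.798
AUC_0→∞ = 82.355 + 66.798 = 149.153 µg/mL·h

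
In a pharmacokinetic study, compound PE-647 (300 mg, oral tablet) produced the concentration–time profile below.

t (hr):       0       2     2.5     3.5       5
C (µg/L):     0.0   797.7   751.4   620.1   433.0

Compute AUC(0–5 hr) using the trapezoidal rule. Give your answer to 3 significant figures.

Trapezoidal AUC_0→5:
  [0→2]: (0.0+797.7)/2 × 2 = 797.7
  [2→2.5]: (797.7+751.4)/2 × 0.5 = 387.275
  [2.5→3.5]: (751.4+620.1)/2 × 1 = 685.75
  [3.5→5]: (620.1+433.0)/2 × 1.5 = 789.825
  Sum = 2660.55 µg/L·hr

AUC = 2660 µg/L·hr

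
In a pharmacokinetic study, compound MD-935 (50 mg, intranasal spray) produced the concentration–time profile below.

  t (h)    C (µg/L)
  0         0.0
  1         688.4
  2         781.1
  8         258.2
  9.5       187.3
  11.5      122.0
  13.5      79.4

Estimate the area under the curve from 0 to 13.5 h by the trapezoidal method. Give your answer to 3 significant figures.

Trapezoidal AUC_0→13.5:
  [0→1]: (0.0+688.4)/2 × 1 = 344.2
  [1→2]: (688.4+781.1)/2 × 1 = 734.75
  [2→8]: (781.1+258.2)/2 × 6 = 3117.9
  [8→9.5]: (258.2+187.3)/2 × 1.5 = 334.125
  [9.5→11.5]: (187.3+122.0)/2 × 2 = 309.3
  [11.5→13.5]: (122.0+79.4)/2 × 2 = 201.4
  Sum = 5041.675 µg/L·h

AUC = 5040 µg/L·h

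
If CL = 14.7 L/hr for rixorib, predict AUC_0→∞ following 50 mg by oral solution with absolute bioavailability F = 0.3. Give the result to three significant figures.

AUC_0→∞ = F × Dose / CL
        = 0.3 × 50 / 14.7 = 1.02041 mg/L·hr

AUC = 1.02 mg/L·hr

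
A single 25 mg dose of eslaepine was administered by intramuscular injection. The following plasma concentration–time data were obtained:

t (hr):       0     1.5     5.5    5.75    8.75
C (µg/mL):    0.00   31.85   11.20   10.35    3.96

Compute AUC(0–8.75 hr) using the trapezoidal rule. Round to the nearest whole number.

AUC = 134 µg/mL·hr

Trapezoidal AUC_0→8.75:
  [0→1.5]: (0.00+31.85)/2 × 1.5 = 23.8875
  [1.5→5.5]: (31.85+11.20)/2 × 4 = 86.1
  [5.5→5.75]: (11.20+10.35)/2 × 0.25 = 2.69375
  [5.75→8.75]: (10.35+3.96)/2 × 3 = 21.465
  Sum = 134.14625 µg/mL·hr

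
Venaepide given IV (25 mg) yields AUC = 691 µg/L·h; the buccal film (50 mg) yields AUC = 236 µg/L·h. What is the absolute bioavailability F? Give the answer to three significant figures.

F = 0.171

F = (AUC_ev / D_ev) / (AUC_iv / D_iv)
  = (236/50) / (691/25)
  = 4.72 / 27.64 = 0.1708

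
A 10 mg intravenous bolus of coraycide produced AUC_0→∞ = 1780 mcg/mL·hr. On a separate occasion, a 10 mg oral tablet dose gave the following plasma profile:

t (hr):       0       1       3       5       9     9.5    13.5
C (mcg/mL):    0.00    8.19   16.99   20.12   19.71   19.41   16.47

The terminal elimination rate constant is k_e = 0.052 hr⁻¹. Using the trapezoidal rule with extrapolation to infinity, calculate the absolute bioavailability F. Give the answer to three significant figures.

F = 0.306

Trapezoidal AUC_0→13.5 (oral tablet):
  [0→1]: (0.00+8.19)/2 × 1 = 4.095
  [1→3]: (8.19+16.99)/2 × 2 = 25.18
  [3→5]: (16.99+20.12)/2 × 2 = 37.11
  [5→9]: (20.12+19.71)/2 × 4 = 79.66
  [9→9.5]: (19.71+19.41)/2 × 0.5 = 9.78
  [9.5→13.5]: (19.41+16.47)/2 × 4 = 71.76
  Sum = 227.585 mcg/mL·hr
Tail: C_last/k_e = 16.47/0.052 = 316.731
AUC_0→∞ (oral tablet) = 227.585 + 316.731 = 544.316 mcg/mL·hr
F = (AUC_ev/D_ev)/(AUC_iv/D_iv) = (544.316/10)/(1780/10) = 54.4316/178 = 0.3058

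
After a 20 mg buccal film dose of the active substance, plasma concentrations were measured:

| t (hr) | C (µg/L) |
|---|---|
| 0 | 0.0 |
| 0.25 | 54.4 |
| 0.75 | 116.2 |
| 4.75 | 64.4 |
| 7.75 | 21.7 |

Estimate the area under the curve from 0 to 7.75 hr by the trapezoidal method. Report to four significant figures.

Trapezoidal AUC_0→7.75:
  [0→0.25]: (0.0+54.4)/2 × 0.25 = 6.8
  [0.25→0.75]: (54.4+116.2)/2 × 0.5 = 42.65
  [0.75→4.75]: (116.2+64.4)/2 × 4 = 361.2
  [4.75→7.75]: (64.4+21.7)/2 × 3 = 129.15
  Sum = 539.8 µg/L·hr

AUC = 539.8 µg/L·hr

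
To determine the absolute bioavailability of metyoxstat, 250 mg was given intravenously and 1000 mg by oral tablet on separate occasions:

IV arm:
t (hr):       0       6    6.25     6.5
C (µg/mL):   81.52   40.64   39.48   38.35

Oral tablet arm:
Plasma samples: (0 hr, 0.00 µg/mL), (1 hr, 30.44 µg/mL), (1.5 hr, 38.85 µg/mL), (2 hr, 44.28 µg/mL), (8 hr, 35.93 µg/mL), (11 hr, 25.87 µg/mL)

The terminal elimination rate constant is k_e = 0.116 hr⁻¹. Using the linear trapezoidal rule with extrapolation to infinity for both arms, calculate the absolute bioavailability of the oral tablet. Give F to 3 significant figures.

F = 0.213

Trapezoidal AUC_0→6.5 (IV):
  [0→6]: (81.52+40.64)/2 × 6 = 366.48
  [6→6.25]: (40.64+39.48)/2 × 0.25 = 10.015
  [6.25→6.5]: (39.48+38.35)/2 × 0.25 = 9.72875
  Sum = 386.22375 µg/mL·hr
IV tail: 38.35/0.116 = 330.603; AUC_iv,0→∞ = 386.22375 + 330.603 = 716.82675 µg/mL·hr
Trapezoidal AUC_0→11 (oral tablet):
  [0→1]: (0.00+30.44)/2 × 1 = 15.22
  [1→1.5]: (30.44+38.85)/2 × 0.5 = 17.3225
  [1.5→2]: (38.85+44.28)/2 × 0.5 = 20.7825
  [2→8]: (44.28+35.93)/2 × 6 = 240.63
  [8→11]: (35.93+25.87)/2 × 3 = 92.7
  Sum = 386.655 µg/mL·hr
oral tablet tail: 25.87/0.116 = 223.017; AUC_ev,0→∞ = 386.655 + 223.017 = 609.672 µg/mL·hr
F = (AUC_ev/D_ev)/(AUC_iv/D_iv) = (609.672/1000)/(716.82675/250) = 0.609672/2.867307 = 0.2126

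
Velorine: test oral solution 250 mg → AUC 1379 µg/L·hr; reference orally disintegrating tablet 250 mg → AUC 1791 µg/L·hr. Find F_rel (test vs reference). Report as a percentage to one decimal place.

F_rel = 77.0%

F_rel = (AUC_test/D_test) / (AUC_ref/D_ref)
      = (1379/250) / (1791/250)
      = 5.516 / 7.164 = 0.7700 = 77.00%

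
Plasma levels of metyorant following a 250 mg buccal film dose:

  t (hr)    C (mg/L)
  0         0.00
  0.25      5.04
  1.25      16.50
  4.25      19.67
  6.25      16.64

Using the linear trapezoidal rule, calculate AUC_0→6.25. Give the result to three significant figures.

Trapezoidal AUC_0→6.25:
  [0→0.25]: (0.00+5.04)/2 × 0.25 = 0.63
  [0.25→1.25]: (5.04+16.50)/2 × 1 = 10.77
  [1.25→4.25]: (16.50+19.67)/2 × 3 = 54.255
  [4.25→6.25]: (19.67+16.64)/2 × 2 = 36.31
  Sum = 101.965 mg/L·hr

AUC = 102 mg/L·hr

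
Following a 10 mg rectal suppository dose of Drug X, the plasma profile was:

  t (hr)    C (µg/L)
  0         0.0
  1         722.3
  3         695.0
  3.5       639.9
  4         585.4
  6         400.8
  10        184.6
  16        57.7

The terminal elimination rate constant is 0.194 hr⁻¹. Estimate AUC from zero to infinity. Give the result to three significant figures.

AUC = 5600 µg/L·hr

Trapezoidal AUC_0→16:
  [0→1]: (0.0+722.3)/2 × 1 = 361.15
  [1→3]: (722.3+695.0)/2 × 2 = 1417.3
  [3→3.5]: (695.0+639.9)/2 × 0.5 = 333.725
  [3.5→4]: (639.9+585.4)/2 × 0.5 = 306.325
  [4→6]: (585.4+400.8)/2 × 2 = 986.2
  [6→10]: (400.8+184.6)/2 × 4 = 1170.8
  [10→16]: (184.6+57.7)/2 × 6 = 726.9
  Sum = 5302.4 µg/L·hr
Extrapolated tail: C_last / k_e = 57.7 / 0.194 = 297.423
AUC_0→∞ = 5302.4 + 297.423 = 5599.823 µg/L·hr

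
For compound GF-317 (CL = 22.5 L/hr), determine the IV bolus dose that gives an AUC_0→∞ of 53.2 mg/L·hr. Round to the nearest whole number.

Dose = 1197 mg

Dose_iv = CL × AUC_0→∞
     = 22.5 × 53.2 = 1197 mg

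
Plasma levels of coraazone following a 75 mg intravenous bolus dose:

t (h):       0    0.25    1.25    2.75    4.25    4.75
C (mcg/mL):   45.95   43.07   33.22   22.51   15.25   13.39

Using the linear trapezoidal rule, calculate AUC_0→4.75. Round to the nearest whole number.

Trapezoidal AUC_0→4.75:
  [0→0.25]: (45.95+43.07)/2 × 0.25 = 11.1275
  [0.25→1.25]: (43.07+33.22)/2 × 1 = 38.145
  [1.25→2.75]: (33.22+22.51)/2 × 1.5 = 41.7975
  [2.75→4.25]: (22.51+15.25)/2 × 1.5 = 28.32
  [4.25→4.75]: (15.25+13.39)/2 × 0.5 = 7.16
  Sum = 126.55 mcg/mL·h

AUC = 127 mcg/mL·h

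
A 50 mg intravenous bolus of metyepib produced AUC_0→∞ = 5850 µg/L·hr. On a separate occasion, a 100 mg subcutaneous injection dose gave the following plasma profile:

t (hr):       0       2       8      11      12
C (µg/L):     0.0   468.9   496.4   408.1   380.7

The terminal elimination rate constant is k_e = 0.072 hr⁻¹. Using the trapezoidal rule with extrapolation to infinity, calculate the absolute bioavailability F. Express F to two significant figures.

F = 0.89

Trapezoidal AUC_0→12 (subcutaneous injection):
  [0→2]: (0.0+468.9)/2 × 2 = 468.9
  [2→8]: (468.9+496.4)/2 × 6 = 2895.9
  [8→11]: (496.4+408.1)/2 × 3 = 1356.75
  [11→12]: (408.1+380.7)/2 × 1 = 394.4
  Sum = 5115.95 µg/L·hr
Tail: C_last/k_e = 380.7/0.072 = 5287.500
AUC_0→∞ (subcutaneous injection) = 5115.95 + 5287.500 = 10403.45 µg/L·hr
F = (AUC_ev/D_ev)/(AUC_iv/D_iv) = (10403.45/100)/(5850/50) = 104.0345/117 = 0.8892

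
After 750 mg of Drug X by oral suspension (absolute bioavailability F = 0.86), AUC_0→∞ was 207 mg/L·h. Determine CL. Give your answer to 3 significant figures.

CL = F × Dose / AUC_0→∞
   = 0.86 × 750 / 207 = 3.11594 L/h

CL = 3.12 L/h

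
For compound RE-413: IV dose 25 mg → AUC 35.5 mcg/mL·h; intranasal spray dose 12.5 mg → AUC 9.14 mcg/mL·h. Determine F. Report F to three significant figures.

F = (AUC_ev / D_ev) / (AUC_iv / D_iv)
  = (9.14/12.5) / (35.5/25)
  = 0.7312 / 1.42 = 0.5149

F = 0.515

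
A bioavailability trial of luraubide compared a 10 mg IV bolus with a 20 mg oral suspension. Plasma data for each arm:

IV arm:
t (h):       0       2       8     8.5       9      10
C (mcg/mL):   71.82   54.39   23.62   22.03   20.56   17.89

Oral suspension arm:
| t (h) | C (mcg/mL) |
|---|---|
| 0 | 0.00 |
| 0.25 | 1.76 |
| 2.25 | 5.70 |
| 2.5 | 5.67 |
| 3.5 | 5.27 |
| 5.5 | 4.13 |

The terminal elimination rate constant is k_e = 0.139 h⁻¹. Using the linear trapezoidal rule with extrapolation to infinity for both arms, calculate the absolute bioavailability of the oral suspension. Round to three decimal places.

F = 0.051

Trapezoidal AUC_0→10 (IV):
  [0→2]: (71.82+54.39)/2 × 2 = 126.21
  [2→8]: (54.39+23.62)/2 × 6 = 234.03
  [8→8.5]: (23.62+22.03)/2 × 0.5 = 11.4125
  [8.5→9]: (22.03+20.56)/2 × 0.5 = 10.6475
  [9→10]: (20.56+17.89)/2 × 1 = 19.225
  Sum = 401.525 mcg/mL·h
IV tail: 17.89/0.139 = 128.705; AUC_iv,0→∞ = 401.525 + 128.705 = 530.23 mcg/mL·h
Trapezoidal AUC_0→5.5 (oral suspension):
  [0→0.25]: (0.00+1.76)/2 × 0.25 = 0.22
  [0.25→2.25]: (1.76+5.70)/2 × 2 = 7.46
  [2.25→2.5]: (5.70+5.67)/2 × 0.25 = 1.42125
  [2.5→3.5]: (5.67+5.27)/2 × 1 = 5.47
  [3.5→5.5]: (5.27+4.13)/2 × 2 = 9.4
  Sum = 23.97125 mcg/mL·h
oral suspension tail: 4.13/0.139 = 29.712; AUC_ev,0→∞ = 23.97125 + 29.712 = 53.68325 mcg/mL·h
F = (AUC_ev/D_ev)/(AUC_iv/D_iv) = (53.68325/20)/(530.23/10) = 2.6841625/53.023 = 0.0506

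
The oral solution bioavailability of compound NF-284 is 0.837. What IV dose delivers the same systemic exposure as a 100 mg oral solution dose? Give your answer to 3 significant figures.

D_iv = 83.7 mg

Systemic exposure from an extravascular dose = F × D_ev, so the equivalent IV dose is F × D_ev.
D_iv = F × D_ev = 0.837 × 100 = 83.7 mg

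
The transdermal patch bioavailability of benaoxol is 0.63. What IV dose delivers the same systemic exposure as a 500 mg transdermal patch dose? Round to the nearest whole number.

D_iv = 315 mg

Systemic exposure from an extravascular dose = F × D_ev, so the equivalent IV dose is F × D_ev.
D_iv = F × D_ev = 0.63 × 500 = 315 mg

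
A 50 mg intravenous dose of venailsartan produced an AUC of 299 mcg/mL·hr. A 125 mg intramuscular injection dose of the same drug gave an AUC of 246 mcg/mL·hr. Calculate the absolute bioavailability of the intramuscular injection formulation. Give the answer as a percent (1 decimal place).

F = (AUC_ev / D_ev) / (AUC_iv / D_iv)
  = (246/125) / (299/50)
  = 1.968 / 5.98 = 0.3291
  = 32.91%

F = 32.9%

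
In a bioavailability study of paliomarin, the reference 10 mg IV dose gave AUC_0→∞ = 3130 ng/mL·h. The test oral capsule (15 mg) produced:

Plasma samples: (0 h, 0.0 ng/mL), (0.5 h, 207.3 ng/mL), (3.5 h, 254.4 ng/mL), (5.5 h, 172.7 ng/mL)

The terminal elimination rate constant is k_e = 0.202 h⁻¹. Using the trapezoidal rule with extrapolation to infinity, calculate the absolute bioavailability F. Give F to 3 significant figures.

Trapezoidal AUC_0→5.5 (oral capsule):
  [0→0.5]: (0.0+207.3)/2 × 0.5 = 51.825
  [0.5→3.5]: (207.3+254.4)/2 × 3 = 692.55
  [3.5→5.5]: (254.4+172.7)/2 × 2 = 427.1
  Sum = 1171.475 ng/mL·h
Tail: C_last/k_e = 172.7/0.202 = 854.950
AUC_0→∞ (oral capsule) = 1171.475 + 854.950 = 2026.425 ng/mL·h
F = (AUC_ev/D_ev)/(AUC_iv/D_iv) = (2026.425/15)/(3130/10) = 135.095/313 = 0.4316

F = 0.432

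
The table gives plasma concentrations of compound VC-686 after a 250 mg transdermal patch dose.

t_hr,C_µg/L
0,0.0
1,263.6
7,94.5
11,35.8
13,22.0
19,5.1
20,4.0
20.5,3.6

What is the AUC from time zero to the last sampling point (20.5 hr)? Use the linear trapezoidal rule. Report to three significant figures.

AUC = 1610 µg/L·hr

Trapezoidal AUC_0→20.5:
  [0→1]: (0.0+263.6)/2 × 1 = 131.8
  [1→7]: (263.6+94.5)/2 × 6 = 1074.3
  [7→11]: (94.5+35.8)/2 × 4 = 260.6
  [11→13]: (35.8+22.0)/2 × 2 = 57.8
  [13→19]: (22.0+5.1)/2 × 6 = 81.3
  [19→20]: (5.1+4.0)/2 × 1 = 4.55
  [20→20.5]: (4.0+3.6)/2 × 0.5 = 1.9
  Sum = 1612.25 µg/L·hr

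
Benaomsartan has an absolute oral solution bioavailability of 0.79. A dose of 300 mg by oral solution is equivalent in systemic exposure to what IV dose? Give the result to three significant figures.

Systemic exposure from an extravascular dose = F × D_ev, so the equivalent IV dose is F × D_ev.
D_iv = F × D_ev = 0.79 × 300 = 237 mg

D_iv = 237 mg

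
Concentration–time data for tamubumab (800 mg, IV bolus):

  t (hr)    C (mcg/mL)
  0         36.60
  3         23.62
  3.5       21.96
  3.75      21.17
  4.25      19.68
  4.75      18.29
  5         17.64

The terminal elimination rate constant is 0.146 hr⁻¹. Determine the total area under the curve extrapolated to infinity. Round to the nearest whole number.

Trapezoidal AUC_0→5:
  [0→3]: (36.60+23.62)/2 × 3 = 90.33
  [3→3.5]: (23.62+21.96)/2 × 0.5 = 11.395
  [3.5→3.75]: (21.96+21.17)/2 × 0.25 = 5.39125
  [3.75→4.25]: (21.17+19.68)/2 × 0.5 = 10.2125
  [4.25→4.75]: (19.68+18.29)/2 × 0.5 = 9.4925
  [4.75→5]: (18.29+17.64)/2 × 0.25 = 4.49125
  Sum = 131.3125 mcg/mL·hr
Extrapolated tail: C_last / k_e = 17.64 / 0.146 = 120.822
AUC_0→∞ = 131.3125 + 120.822 = 252.1345 mcg/mL·hr

AUC = 252 mcg/mL·hr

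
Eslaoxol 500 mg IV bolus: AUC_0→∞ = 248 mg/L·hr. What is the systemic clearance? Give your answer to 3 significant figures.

CL = 2.02 L/hr

CL = Dose_iv / AUC_0→∞
   = 500 / 248 = 2.01613 L/hr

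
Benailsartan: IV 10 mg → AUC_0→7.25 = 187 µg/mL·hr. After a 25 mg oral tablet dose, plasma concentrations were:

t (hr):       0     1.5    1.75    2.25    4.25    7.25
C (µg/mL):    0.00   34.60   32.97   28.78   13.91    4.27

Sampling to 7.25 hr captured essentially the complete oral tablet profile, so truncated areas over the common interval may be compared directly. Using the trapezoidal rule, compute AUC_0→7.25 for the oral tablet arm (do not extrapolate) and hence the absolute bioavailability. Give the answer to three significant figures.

F = 0.256

Trapezoidal AUC_0→7.25 (oral tablet):
  [0→1.5]: (0.00+34.60)/2 × 1.5 = 25.95
  [1.5→1.75]: (34.60+32.97)/2 × 0.25 = 8.44625
  [1.75→2.25]: (32.97+28.78)/2 × 0.5 = 15.4375
  [2.25→4.25]: (28.78+13.91)/2 × 2 = 42.69
  [4.25→7.25]: (13.91+4.27)/2 × 3 = 27.27
  Sum = 119.79375 µg/mL·hr
F = (AUC_ev/D_ev)/(AUC_iv/D_iv) = (119.79375/25)/(187/10) = 4.79175/18.7 = 0.2562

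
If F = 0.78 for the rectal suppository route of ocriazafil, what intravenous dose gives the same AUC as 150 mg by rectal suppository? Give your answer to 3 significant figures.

Systemic exposure from an extravascular dose = F × D_ev, so the equivalent IV dose is F × D_ev.
D_iv = F × D_ev = 0.78 × 150 = 117 mg

D_iv = 117 mg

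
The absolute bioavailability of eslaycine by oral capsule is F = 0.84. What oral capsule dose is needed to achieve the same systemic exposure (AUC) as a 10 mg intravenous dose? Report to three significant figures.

For equal systemic exposure: F × D_ev = D_iv
D_ev = D_iv / F = 10 / 0.84 = 11.9048 mg

D_oral = 11.9 mg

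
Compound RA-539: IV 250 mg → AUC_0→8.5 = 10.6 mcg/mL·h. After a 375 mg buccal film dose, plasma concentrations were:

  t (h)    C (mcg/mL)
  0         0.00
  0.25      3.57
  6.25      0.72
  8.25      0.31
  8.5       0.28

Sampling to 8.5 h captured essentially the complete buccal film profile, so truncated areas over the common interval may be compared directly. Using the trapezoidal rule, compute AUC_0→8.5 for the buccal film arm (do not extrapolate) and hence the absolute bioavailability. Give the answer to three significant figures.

F = 0.907

Trapezoidal AUC_0→8.5 (buccal film):
  [0→0.25]: (0.00+3.57)/2 × 0.25 = 0.44625
  [0.25→6.25]: (3.57+0.72)/2 × 6 = 12.87
  [6.25→8.25]: (0.72+0.31)/2 × 2 = 1.03
  [8.25→8.5]: (0.31+0.28)/2 × 0.25 = 0.07375
  Sum = 14.42 mcg/mL·h
F = (AUC_ev/D_ev)/(AUC_iv/D_iv) = (14.42/375)/(10.6/250) = 0.0384533/0.0424 = 0.9069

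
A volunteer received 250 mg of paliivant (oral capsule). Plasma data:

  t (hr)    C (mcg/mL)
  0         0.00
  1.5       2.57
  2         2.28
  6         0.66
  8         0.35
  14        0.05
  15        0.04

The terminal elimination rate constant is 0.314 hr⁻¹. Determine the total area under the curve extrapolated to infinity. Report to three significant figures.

Trapezoidal AUC_0→15:
  [0→1.5]: (0.00+2.57)/2 × 1.5 = 1.9275
  [1.5→2]: (2.57+2.28)/2 × 0.5 = 1.2125
  [2→6]: (2.28+0.66)/2 × 4 = 5.88
  [6→8]: (0.66+0.35)/2 × 2 = 1.01
  [8→14]: (0.35+0.05)/2 × 6 = 1.2
  [14→15]: (0.05+0.04)/2 × 1 = 0.045
  Sum = 11.275 mcg/mL·hr
Extrapolated tail: C_last / k_e = 0.04 / 0.314 = 0.127
AUC_0→∞ = 11.275 + 0.127 = 11.402 mcg/mL·hr

AUC = 11.4 mcg/mL·hr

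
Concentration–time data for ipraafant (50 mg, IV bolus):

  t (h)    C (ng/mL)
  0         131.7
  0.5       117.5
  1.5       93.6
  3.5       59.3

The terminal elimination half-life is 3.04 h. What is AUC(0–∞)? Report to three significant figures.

AUC = 581 ng/mL·h

Trapezoidal AUC_0→3.5:
  [0→0.5]: (131.7+117.5)/2 × 0.5 = 62.3
  [0.5→1.5]: (117.5+93.6)/2 × 1 = 105.55
  [1.5→3.5]: (93.6+59.3)/2 × 2 = 152.9
  Sum = 320.75 ng/mL·h
k_e = ln2 / t½ = 0.693147 / 3.04 = 0.2280 h^-1
Extrapolated tail: C_last / k_e = 59.3 / 0.228 = 260.088
AUC_0→∞ = 320.75 + 260.088 = 580.838 ng/mL·h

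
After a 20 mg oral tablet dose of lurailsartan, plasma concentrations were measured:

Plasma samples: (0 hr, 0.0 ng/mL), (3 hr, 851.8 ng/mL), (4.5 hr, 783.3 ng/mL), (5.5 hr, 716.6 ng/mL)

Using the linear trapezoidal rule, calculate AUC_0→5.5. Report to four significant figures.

AUC = 3254 ng/mL·hr

Trapezoidal AUC_0→5.5:
  [0→3]: (0.0+851.8)/2 × 3 = 1277.7
  [3→4.5]: (851.8+783.3)/2 × 1.5 = 1226.325
  [4.5→5.5]: (783.3+716.6)/2 × 1 = 749.95
  Sum = 3253.975 ng/mL·hr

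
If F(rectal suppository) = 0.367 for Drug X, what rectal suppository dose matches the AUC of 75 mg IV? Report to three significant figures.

For equal systemic exposure: F × D_ev = D_iv
D_ev = D_iv / F = 75 / 0.367 = 204.36 mg

D_rectal = 204 mg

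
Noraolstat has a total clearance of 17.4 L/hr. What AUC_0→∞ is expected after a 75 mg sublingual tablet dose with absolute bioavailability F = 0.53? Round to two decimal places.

AUC_0→∞ = F × Dose / CL
        = 0.53 × 75 / 17.4 = 2.28448 mg/L·hr

AUC = 2.28 mg/L·hr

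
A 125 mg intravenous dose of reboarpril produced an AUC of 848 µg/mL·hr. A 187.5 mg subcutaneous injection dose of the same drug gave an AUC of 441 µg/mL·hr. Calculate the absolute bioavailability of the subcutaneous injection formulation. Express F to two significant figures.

F = (AUC_ev / D_ev) / (AUC_iv / D_iv)
  = (441/187.5) / (848/125)
  = 2.352 / 6.784 = 0.3467

F = 0.35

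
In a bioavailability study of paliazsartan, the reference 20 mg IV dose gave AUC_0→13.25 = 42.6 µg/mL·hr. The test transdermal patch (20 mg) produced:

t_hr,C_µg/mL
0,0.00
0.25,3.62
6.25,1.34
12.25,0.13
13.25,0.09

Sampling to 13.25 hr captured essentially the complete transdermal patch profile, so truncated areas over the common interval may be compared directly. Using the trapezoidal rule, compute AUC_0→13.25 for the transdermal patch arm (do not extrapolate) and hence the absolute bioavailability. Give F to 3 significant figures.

F = 0.466

Trapezoidal AUC_0→13.25 (transdermal patch):
  [0→0.25]: (0.00+3.62)/2 × 0.25 = 0.4525
  [0.25→6.25]: (3.62+1.34)/2 × 6 = 14.88
  [6.25→12.25]: (1.34+0.13)/2 × 6 = 4.41
  [12.25→13.25]: (0.13+0.09)/2 × 1 = 0.11
  Sum = 19.8525 µg/mL·hr
F = (AUC_ev/D_ev)/(AUC_iv/D_iv) = (19.8525/20)/(42.6/20) = 0.992625/2.13 = 0.4660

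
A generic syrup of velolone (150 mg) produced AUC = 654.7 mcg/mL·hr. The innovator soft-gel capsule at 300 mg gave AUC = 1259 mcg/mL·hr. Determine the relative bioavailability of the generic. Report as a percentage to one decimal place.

F_rel = 104.0%

F_rel = (AUC_test/D_test) / (AUC_ref/D_ref)
      = (654.7/150) / (1259/300)
      = 4.36467 / 4.19667 = 1.0400 = 104.00%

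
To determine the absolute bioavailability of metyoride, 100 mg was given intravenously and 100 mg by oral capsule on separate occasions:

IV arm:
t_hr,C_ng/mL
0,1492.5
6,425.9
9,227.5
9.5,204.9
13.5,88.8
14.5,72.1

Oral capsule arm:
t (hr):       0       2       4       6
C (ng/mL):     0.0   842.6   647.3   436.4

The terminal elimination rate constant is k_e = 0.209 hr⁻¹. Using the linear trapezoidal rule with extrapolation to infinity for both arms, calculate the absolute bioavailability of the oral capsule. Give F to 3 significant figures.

Trapezoidal AUC_0→14.5 (IV):
  [0→6]: (1492.5+425.9)/2 × 6 = 5755.2
  [6→9]: (425.9+227.5)/2 × 3 = 980.1
  [9→9.5]: (227.5+204.9)/2 × 0.5 = 108.1
  [9.5→13.5]: (204.9+88.8)/2 × 4 = 587.4
  [13.5→14.5]: (88.8+72.1)/2 × 1 = 80.45
  Sum = 7511.25 ng/mL·hr
IV tail: 72.1/0.209 = 344.976; AUC_iv,0→∞ = 7511.25 + 344.976 = 7856.226 ng/mL·hr
Trapezoidal AUC_0→6 (oral capsule):
  [0→2]: (0.0+842.6)/2 × 2 = 842.6
  [2→4]: (842.6+647.3)/2 × 2 = 1489.9
  [4→6]: (647.3+436.4)/2 × 2 = 1083.7
  Sum = 3416.2 ng/mL·hr
oral capsule tail: 436.4/0.209 = 2088.038; AUC_ev,0→∞ = 3416.2 + 2088.038 = 5504.238 ng/mL·hr
F = (AUC_ev/D_ev)/(AUC_iv/D_iv) = (5504.238/100)/(7856.226/100) = 55.04238/78.56226 = 0.7006

F = 0.701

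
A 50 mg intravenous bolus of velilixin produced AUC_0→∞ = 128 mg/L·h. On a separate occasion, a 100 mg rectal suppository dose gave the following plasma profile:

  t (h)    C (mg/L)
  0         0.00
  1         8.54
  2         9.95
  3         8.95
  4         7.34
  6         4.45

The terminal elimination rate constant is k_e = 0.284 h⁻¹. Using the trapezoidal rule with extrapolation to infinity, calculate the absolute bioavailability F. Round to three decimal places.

F = 0.229

Trapezoidal AUC_0→6 (rectal suppository):
  [0→1]: (0.00+8.54)/2 × 1 = 4.27
  [1→2]: (8.54+9.95)/2 × 1 = 9.245
  [2→3]: (9.95+8.95)/2 × 1 = 9.45
  [3→4]: (8.95+7.34)/2 × 1 = 8.145
  [4→6]: (7.34+4.45)/2 × 2 = 11.79
  Sum = 42.9 mg/L·h
Tail: C_last/k_e = 4.45/0.284 = 15.669
AUC_0→∞ (rectal suppository) = 42.9 + 15.669 = 58.569 mg/L·h
F = (AUC_ev/D_ev)/(AUC_iv/D_iv) = (58.569/100)/(128/50) = 0.58569/2.56 = 0.2288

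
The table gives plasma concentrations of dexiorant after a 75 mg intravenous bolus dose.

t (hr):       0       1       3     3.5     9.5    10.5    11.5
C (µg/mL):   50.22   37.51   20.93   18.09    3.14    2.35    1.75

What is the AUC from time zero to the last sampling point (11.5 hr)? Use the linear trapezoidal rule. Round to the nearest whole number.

Trapezoidal AUC_0→11.5:
  [0→1]: (50.22+37.51)/2 × 1 = 43.865
  [1→3]: (37.51+20.93)/2 × 2 = 58.44
  [3→3.5]: (20.93+18.09)/2 × 0.5 = 9.755
  [3.5→9.5]: (18.09+3.14)/2 × 6 = 63.69
  [9.5→10.5]: (3.14+2.35)/2 × 1 = 2.745
  [10.5→11.5]: (2.35+1.75)/2 × 1 = 2.05
  Sum = 180.545 µg/mL·hr

AUC = 181 µg/mL·hr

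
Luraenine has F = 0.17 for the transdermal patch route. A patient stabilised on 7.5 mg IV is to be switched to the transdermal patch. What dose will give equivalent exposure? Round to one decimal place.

For equal systemic exposure: F × D_ev = D_iv
D_ev = D_iv / F = 7.5 / 0.17 = 44.1176 mg

D_transdermal = 44.1 mg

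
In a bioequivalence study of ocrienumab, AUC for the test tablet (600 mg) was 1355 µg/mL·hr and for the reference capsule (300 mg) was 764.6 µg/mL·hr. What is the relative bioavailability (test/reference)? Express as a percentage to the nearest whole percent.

F_rel = (AUC_test/D_test) / (AUC_ref/D_ref)
      = (1355/600) / (764.6/300)
      = 2.25833 / 2.54867 = 0.8861 = 88.61%

F_rel = 89%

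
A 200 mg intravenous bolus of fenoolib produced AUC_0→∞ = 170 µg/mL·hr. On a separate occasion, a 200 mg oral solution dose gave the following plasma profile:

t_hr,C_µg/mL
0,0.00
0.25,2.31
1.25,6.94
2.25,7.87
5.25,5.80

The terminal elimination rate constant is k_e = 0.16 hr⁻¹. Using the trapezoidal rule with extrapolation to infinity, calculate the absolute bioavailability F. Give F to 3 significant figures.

F = 0.406

Trapezoidal AUC_0→5.25 (oral solution):
  [0→0.25]: (0.00+2.31)/2 × 0.25 = 0.28875
  [0.25→1.25]: (2.31+6.94)/2 × 1 = 4.625
  [1.25→2.25]: (6.94+7.87)/2 × 1 = 7.405
  [2.25→5.25]: (7.87+5.80)/2 × 3 = 20.505
  Sum = 32.82375 µg/mL·hr
Tail: C_last/k_e = 5.80/0.16 = 36.250
AUC_0→∞ (oral solution) = 32.82375 + 36.250 = 69.07375 µg/mL·hr
F = (AUC_ev/D_ev)/(AUC_iv/D_iv) = (69.07375/200)/(170/200) = 0.34536875/0.85 = 0.4063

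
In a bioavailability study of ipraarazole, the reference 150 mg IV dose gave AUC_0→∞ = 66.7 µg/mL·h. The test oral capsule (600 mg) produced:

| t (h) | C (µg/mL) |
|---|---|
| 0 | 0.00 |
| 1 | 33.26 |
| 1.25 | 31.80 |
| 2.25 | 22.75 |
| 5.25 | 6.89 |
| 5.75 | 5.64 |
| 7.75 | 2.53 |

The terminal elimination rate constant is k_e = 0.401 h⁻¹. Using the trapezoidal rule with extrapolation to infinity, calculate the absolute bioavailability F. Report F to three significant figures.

Trapezoidal AUC_0→7.75 (oral capsule):
  [0→1]: (0.00+33.26)/2 × 1 = 16.63
  [1→1.25]: (33.26+31.80)/2 × 0.25 = 8.1325
  [1.25→2.25]: (31.80+22.75)/2 × 1 = 27.275
  [2.25→5.25]: (22.75+6.89)/2 × 3 = 44.46
  [5.25→5.75]: (6.89+5.64)/2 × 0.5 = 3.1325
  [5.75→7.75]: (5.64+2.53)/2 × 2 = 8.17
  Sum = 107.8 µg/mL·h
Tail: C_last/k_e = 2.53/0.401 = 6.309
AUC_0→∞ (oral capsule) = 107.8 + 6.309 = 114.109 µg/mL·h
F = (AUC_ev/D_ev)/(AUC_iv/D_iv) = (114.109/600)/(66.7/150) = 0.190182/0.444667 = 0.4277

F = 0.428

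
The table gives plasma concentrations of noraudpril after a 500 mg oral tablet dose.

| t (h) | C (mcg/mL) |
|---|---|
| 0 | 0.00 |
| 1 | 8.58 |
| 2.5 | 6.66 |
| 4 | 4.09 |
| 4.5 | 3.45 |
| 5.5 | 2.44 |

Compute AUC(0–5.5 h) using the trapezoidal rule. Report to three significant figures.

Trapezoidal AUC_0→5.5:
  [0→1]: (0.00+8.58)/2 × 1 = 4.29
  [1→2.5]: (8.58+6.66)/2 × 1.5 = 11.43
  [2.5→4]: (6.66+4.09)/2 × 1.5 = 8.0625
  [4→4.5]: (4.09+3.45)/2 × 0.5 = 1.885
  [4.5→5.5]: (3.45+2.44)/2 × 1 = 2.945
  Sum = 28.6125 mcg/mL·h

AUC = 28.6 mcg/mL·h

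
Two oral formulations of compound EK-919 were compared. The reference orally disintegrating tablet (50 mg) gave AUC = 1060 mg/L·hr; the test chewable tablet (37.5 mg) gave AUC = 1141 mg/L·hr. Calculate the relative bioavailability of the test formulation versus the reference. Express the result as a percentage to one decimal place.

F_rel = 143.5%

F_rel = (AUC_test/D_test) / (AUC_ref/D_ref)
      = (1141/37.5) / (1060/50)
      = 30.4267 / 21.2 = 1.4352 = 143.52%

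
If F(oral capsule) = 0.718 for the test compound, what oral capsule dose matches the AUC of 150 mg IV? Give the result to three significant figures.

For equal systemic exposure: F × D_ev = D_iv
D_ev = D_iv / F = 150 / 0.718 = 208.914 mg

D_oral = 209 mg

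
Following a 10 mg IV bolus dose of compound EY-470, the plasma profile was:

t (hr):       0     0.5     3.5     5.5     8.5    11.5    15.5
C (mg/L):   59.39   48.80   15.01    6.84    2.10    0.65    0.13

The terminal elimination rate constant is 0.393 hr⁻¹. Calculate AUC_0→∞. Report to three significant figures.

Trapezoidal AUC_0→15.5:
  [0→0.5]: (59.39+48.80)/2 × 0.5 = 27.0475
  [0.5→3.5]: (48.80+15.01)/2 × 3 = 95.715
  [3.5→5.5]: (15.01+6.84)/2 × 2 = 21.85
  [5.5→8.5]: (6.84+2.10)/2 × 3 = 13.41
  [8.5→11.5]: (2.10+0.65)/2 × 3 = 4.125
  [11.5→15.5]: (0.65+0.13)/2 × 4 = 1.56
  Sum = 163.7075 mg/L·hr
Extrapolated tail: C_last / k_e = 0.13 / 0.393 = 0.331
AUC_0→∞ = 163.7075 + 0.331 = 164.0385 mg/L·hr

AUC = 164 mg/L·hr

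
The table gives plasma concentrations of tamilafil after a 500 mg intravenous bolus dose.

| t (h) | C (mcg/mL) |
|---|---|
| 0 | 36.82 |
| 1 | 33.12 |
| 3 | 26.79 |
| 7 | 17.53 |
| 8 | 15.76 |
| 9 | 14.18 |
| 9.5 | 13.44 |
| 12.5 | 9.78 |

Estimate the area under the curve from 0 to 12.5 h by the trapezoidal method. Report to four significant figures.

AUC = 256.9 mcg/mL·h

Trapezoidal AUC_0→12.5:
  [0→1]: (36.82+33.12)/2 × 1 = 34.97
  [1→3]: (33.12+26.79)/2 × 2 = 59.91
  [3→7]: (26.79+17.53)/2 × 4 = 88.64
  [7→8]: (17.53+15.76)/2 × 1 = 16.645
  [8→9]: (15.76+14.18)/2 × 1 = 14.97
  [9→9.5]: (14.18+13.44)/2 × 0.5 = 6.905
  [9.5→12.5]: (13.44+9.78)/2 × 3 = 34.83
  Sum = 256.87 mcg/mL·h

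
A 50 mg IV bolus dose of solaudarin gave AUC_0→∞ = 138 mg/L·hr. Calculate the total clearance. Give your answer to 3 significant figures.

CL = Dose_iv / AUC_0→∞
   = 50 / 138 = 0.362319 L/hr

CL = 0.362 L/hr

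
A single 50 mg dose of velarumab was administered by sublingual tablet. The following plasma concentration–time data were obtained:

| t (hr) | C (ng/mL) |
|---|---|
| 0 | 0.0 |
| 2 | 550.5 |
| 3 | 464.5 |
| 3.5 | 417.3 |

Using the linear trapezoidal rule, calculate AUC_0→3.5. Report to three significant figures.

AUC = 1280 ng/mL·hr

Trapezoidal AUC_0→3.5:
  [0→2]: (0.0+550.5)/2 × 2 = 550.5
  [2→3]: (550.5+464.5)/2 × 1 = 507.5
  [3→3.5]: (464.5+417.3)/2 × 0.5 = 220.45
  Sum = 1278.45 ng/mL·hr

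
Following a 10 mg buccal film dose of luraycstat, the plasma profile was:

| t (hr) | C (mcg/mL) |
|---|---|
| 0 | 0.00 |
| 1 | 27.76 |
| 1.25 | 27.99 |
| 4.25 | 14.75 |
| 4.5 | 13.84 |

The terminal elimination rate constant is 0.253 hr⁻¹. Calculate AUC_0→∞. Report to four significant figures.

AUC = 143.2 mcg/mL·hr

Trapezoidal AUC_0→4.5:
  [0→1]: (0.00+27.76)/2 × 1 = 13.88
  [1→1.25]: (27.76+27.99)/2 × 0.25 = 6.96875
  [1.25→4.25]: (27.99+14.75)/2 × 3 = 64.11
  [4.25→4.5]: (14.75+13.84)/2 × 0.25 = 3.57375
  Sum = 88.5325 mcg/mL·hr
Extrapolated tail: C_last / k_e = 13.84 / 0.253 = 54.704
AUC_0→∞ = 88.5325 + 54.704 = 143.2365 mcg/mL·hr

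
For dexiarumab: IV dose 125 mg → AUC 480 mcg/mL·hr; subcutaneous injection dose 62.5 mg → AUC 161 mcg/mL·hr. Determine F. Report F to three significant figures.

F = (AUC_ev / D_ev) / (AUC_iv / D_iv)
  = (161/62.5) / (480/125)
  = 2.576 / 3.84 = 0.6708

F = 0.671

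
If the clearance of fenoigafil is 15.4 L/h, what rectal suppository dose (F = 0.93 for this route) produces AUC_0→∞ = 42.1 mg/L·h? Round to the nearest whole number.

Dose = CL × AUC_0→∞ / F
     = 15.4 × 42.1 / 0.93 = 697.14 mg

Dose = 697 mg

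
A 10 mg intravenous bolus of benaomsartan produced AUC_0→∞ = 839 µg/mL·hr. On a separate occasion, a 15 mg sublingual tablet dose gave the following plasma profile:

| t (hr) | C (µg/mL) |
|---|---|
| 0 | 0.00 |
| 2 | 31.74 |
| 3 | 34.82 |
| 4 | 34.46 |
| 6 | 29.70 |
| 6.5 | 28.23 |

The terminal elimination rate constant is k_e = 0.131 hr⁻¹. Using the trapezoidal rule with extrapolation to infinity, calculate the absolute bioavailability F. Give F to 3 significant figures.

F = 0.313

Trapezoidal AUC_0→6.5 (sublingual tablet):
  [0→2]: (0.00+31.74)/2 × 2 = 31.74
  [2→3]: (31.74+34.82)/2 × 1 = 33.28
  [3→4]: (34.82+34.46)/2 × 1 = 34.64
  [4→6]: (34.46+29.70)/2 × 2 = 64.16
  [6→6.5]: (29.70+28.23)/2 × 0.5 = 14.4825
  Sum = 178.3025 µg/mL·hr
Tail: C_last/k_e = 28.23/0.131 = 215.496
AUC_0→∞ (sublingual tablet) = 178.3025 + 215.496 = 393.7985 µg/mL·hr
F = (AUC_ev/D_ev)/(AUC_iv/D_iv) = (393.7985/15)/(839/10) = 26.2532/83.9 = 0.3129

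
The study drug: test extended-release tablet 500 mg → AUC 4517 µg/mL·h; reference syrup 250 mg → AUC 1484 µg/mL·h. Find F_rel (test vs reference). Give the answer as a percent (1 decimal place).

F_rel = (AUC_test/D_test) / (AUC_ref/D_ref)
      = (4517/500) / (1484/250)
      = 9.034 / 5.936 = 1.5219 = 152.19%

F_rel = 152.2%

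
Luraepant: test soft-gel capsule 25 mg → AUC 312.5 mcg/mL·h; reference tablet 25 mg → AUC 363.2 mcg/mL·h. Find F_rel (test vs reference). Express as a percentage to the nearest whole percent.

F_rel = 86%

F_rel = (AUC_test/D_test) / (AUC_ref/D_ref)
      = (312.5/25) / (363.2/25)
      = 12.5 / 14.528 = 0.8604 = 86.04%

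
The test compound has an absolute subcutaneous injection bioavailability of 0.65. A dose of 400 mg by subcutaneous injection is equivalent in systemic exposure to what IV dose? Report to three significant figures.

Systemic exposure from an extravascular dose = F × D_ev, so the equivalent IV dose is F × D_ev.
D_iv = F × D_ev = 0.65 × 400 = 260 mg

D_iv = 260 mg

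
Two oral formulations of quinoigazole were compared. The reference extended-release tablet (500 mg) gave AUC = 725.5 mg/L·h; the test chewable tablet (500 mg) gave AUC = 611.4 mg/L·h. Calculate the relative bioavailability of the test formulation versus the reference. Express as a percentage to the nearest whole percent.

F_rel = (AUC_test/D_test) / (AUC_ref/D_ref)
      = (611.4/500) / (725.5/500)
      = 1.2228 / 1.451 = 0.8427 = 84.27%

F_rel = 84%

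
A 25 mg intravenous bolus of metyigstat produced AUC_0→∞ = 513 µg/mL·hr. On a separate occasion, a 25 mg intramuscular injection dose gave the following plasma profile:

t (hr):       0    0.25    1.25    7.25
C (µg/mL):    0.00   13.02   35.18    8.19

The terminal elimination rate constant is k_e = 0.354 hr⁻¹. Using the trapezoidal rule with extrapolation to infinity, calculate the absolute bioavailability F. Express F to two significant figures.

Trapezoidal AUC_0→7.25 (intramuscular injection):
  [0→0.25]: (0.00+13.02)/2 × 0.25 = 1.6275
  [0.25→1.25]: (13.02+35.18)/2 × 1 = 24.1
  [1.25→7.25]: (35.18+8.19)/2 × 6 = 130.11
  Sum = 155.8375 µg/mL·hr
Tail: C_last/k_e = 8.19/0.354 = 23.136
AUC_0→∞ (intramuscular injection) = 155.8375 + 23.136 = 178.9735 µg/mL·hr
F = (AUC_ev/D_ev)/(AUC_iv/D_iv) = (178.9735/25)/(513/25) = 7.15894/20.52 = 0.3489

F = 0.35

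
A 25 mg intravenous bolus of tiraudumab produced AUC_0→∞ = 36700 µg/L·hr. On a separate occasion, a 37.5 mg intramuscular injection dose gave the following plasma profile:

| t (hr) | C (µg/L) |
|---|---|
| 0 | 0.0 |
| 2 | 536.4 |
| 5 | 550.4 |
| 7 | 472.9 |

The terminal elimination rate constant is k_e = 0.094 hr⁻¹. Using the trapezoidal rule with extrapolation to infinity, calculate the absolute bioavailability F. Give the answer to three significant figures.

F = 0.149

Trapezoidal AUC_0→7 (intramuscular injection):
  [0→2]: (0.0+536.4)/2 × 2 = 536.4
  [2→5]: (536.4+550.4)/2 × 3 = 1630.2
  [5→7]: (550.4+472.9)/2 × 2 = 1023.3
  Sum = 3189.9 µg/L·hr
Tail: C_last/k_e = 472.9/0.094 = 5030.851
AUC_0→∞ (intramuscular injection) = 3189.9 + 5030.851 = 8220.751 µg/L·hr
F = (AUC_ev/D_ev)/(AUC_iv/D_iv) = (8220.751/37.5)/(36700/25) = 219.22/1468 = 0.1493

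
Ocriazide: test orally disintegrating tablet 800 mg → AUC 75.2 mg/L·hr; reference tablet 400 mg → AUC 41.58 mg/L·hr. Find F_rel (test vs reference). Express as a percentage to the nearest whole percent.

F_rel = (AUC_test/D_test) / (AUC_ref/D_ref)
      = (75.2/800) / (41.58/400)
      = 0.094 / 0.10395 = 0.9043 = 90.43%

F_rel = 90%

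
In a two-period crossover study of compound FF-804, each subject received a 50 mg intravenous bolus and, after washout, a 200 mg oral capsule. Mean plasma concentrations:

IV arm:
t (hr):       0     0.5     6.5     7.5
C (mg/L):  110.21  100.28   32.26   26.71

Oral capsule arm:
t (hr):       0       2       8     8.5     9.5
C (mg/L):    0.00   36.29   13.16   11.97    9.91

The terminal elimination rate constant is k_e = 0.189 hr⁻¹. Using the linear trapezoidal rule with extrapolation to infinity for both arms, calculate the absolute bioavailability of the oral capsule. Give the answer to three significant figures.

Trapezoidal AUC_0→7.5 (IV):
  [0→0.5]: (110.21+100.28)/2 × 0.5 = 52.6225
  [0.5→6.5]: (100.28+32.26)/2 × 6 = 397.62
  [6.5→7.5]: (32.26+26.71)/2 × 1 = 29.485
  Sum = 479.7275 mg/L·hr
IV tail: 26.71/0.189 = 141.323; AUC_iv,0→∞ = 479.7275 + 141.323 = 621.0505 mg/L·hr
Trapezoidal AUC_0→9.5 (oral capsule):
  [0→2]: (0.00+36.29)/2 × 2 = 36.29
  [2→8]: (36.29+13.16)/2 × 6 = 148.35
  [8→8.5]: (13.16+11.97)/2 × 0.5 = 6.2825
  [8.5→9.5]: (11.97+9.91)/2 × 1 = 10.94
  Sum = 201.8625 mg/L·hr
oral capsule tail: 9.91/0.189 = 52.434; AUC_ev,0→∞ = 201.8625 + 52.434 = 254.2965 mg/L·hr
F = (AUC_ev/D_ev)/(AUC_iv/D_iv) = (254.2965/200)/(621.0505/50) = 1.2714825/12.42101 = 0.1024

F = 0.102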